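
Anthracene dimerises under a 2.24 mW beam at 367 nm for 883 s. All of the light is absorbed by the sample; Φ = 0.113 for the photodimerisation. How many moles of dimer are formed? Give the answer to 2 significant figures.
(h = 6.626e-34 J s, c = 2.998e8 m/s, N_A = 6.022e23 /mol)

Photon energy at 367 nm: hc/λ = (6.626e-34)(2.998e8)/(367e-9) = 5.413e-19 J.
Energy delivered: (2.24 mW)(883 s) = 1.978 J.
Photons incident: 1.978 / 5.413e-19 = 3.654e18, i.e. 3.654e18/6.022e23 = 6.068e-6 mol.
Product: Φ × n_abs = 0.113 × 6.068e-6 = 6.857e-7 mol.

6.9e-7 mol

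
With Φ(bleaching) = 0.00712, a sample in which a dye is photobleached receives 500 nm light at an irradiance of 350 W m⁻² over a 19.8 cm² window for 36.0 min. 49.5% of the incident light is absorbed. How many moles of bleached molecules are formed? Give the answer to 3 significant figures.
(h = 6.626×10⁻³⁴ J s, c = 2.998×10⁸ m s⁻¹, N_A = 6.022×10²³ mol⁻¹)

Photon energy at 500 nm: hc/λ = (6.626×10⁻³⁴)(2.998×10⁸)/(500×10⁻⁹) = 3.973×10⁻¹⁹ J.
Energy delivered: (350 W m⁻²)(19.8×10⁻⁴ m²)(2160 s) = 1497 J.
Photons incident: 1497 / 3.973×10⁻¹⁹ = 3.768×10²¹, i.e. 3.768×10²¹/6.022×10²³ = 0.006257 mol.
Photons absorbed: 0.495 × 0.006257 = 0.003097 mol.
Product: Φ × n_abs = 0.00712 × 0.003097 = 2.205×10⁻⁵ mol.

2.21×10⁻⁵ mol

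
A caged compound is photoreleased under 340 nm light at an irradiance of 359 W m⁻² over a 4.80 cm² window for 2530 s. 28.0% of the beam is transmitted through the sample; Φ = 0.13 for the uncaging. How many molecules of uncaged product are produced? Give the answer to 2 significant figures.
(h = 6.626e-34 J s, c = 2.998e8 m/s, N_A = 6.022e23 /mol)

Photon energy at 340 nm: hc/λ = (6.626e-34)(2.998e8)/(340e-9) = 5.843e-19 J.
Energy delivered: (359 W m⁻²)(4.80e-4 m²)(2530 s) = 436.0 J.
Photons incident: 436.0 / 5.843e-19 = 7.462e20, i.e. 7.462e20/6.022e23 = 0.001239 mol.
Fraction absorbed: 1 − 28.0/100 = 0.7200.
Photons absorbed: 0.7200 × 0.001239 = 8.921e-4 mol.
Product: Φ × n_abs = 0.13 × 8.921e-4 = 1.160e-4 mol.
As a count: 1.160e-4 × 6.022e23 = 7.0e19.

7.0e19 molecules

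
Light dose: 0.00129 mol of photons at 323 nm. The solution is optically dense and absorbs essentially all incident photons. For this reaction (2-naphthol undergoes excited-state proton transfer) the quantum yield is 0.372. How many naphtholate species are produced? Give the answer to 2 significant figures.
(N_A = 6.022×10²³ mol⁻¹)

Product: Φ × n_abs = 0.372 × 0.00129 = 4.799×10⁻⁴ mol.
As a count: 4.799×10⁻⁴ × 6.022×10²³ = 2.9×10²⁰.

2.9×10²⁰ species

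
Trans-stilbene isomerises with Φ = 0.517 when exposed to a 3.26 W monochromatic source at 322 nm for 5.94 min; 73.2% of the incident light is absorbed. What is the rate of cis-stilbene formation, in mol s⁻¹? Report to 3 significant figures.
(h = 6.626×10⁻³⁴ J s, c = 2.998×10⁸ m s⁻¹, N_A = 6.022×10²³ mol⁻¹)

Photon energy at 322 nm: hc/λ = (6.626×10⁻³⁴)(2.998×10⁸)/(322×10⁻⁹) = 6.169×10⁻¹⁹ J.
Energy delivered: (3.26 W)(356.4 s) = 1162 J.
Photons incident: 1162 / 6.169×10⁻¹⁹ = 1.884×10²¹, i.e. 1.884×10²¹/6.022×10²³ = 0.003129 mol.
Photons absorbed: 0.732 × 0.003129 = 0.002290 mol.
Product formed: 0.517 × 0.002290 = 0.001184 mol.
Rate: 0.001184 / 356.4 s = 3.32×10⁻⁶ mol s⁻¹.

3.32×10⁻⁶ mol s⁻¹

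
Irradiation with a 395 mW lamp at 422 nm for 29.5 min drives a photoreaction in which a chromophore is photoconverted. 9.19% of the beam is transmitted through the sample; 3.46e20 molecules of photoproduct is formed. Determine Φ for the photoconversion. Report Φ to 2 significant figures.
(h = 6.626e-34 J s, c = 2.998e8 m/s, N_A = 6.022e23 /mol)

Φ = 0.26

Product: 3.46e20 / 6.022e23 = 5.746e-4 mol.
Photon energy at 422 nm: hc/λ = (6.626e-34)(2.998e8)/(422e-9) = 4.707e-19 J.
Energy delivered: (395 mW)(1770 s) = 699.2 J.
Photons incident: 699.2 / 4.707e-19 = 1.485e21, i.e. 1.485e21/6.022e23 = 0.002466 mol.
Fraction absorbed: 1 − 9.19/100 = 0.9081.
Photons absorbed: 0.9081 × 0.002466 = 0.002239 mol.
Φ = 5.746e-4 mol / 0.002239 mol photons = 0.26.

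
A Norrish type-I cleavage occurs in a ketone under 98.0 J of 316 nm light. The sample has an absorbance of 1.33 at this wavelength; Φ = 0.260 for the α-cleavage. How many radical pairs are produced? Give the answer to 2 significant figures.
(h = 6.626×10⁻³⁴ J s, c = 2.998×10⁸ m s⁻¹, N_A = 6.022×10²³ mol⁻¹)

3.9×10¹⁹ radical pairs

Photon energy at 316 nm: hc/λ = (6.626×10⁻³⁴)(2.998×10⁸)/(316×10⁻⁹) = 6.286×10⁻¹⁹ J.
Photons incident: 98.0 / 6.286×10⁻¹⁹ = 1.559×10²⁰, i.e. 1.559×10²⁰/6.022×10²³ = 2.589×10⁻⁴ mol.
Fraction absorbed: 1 − 10^(−1.33) = 0.9532.
Photons absorbed: 0.9532 × 2.589×10⁻⁴ = 2.468×10⁻⁴ mol.
Product: Φ × n_abs = 0.260 × 2.468×10⁻⁴ = 6.417×10⁻⁵ mol.
As a count: 6.417×10⁻⁵ × 6.022×10²³ = 3.9×10¹⁹.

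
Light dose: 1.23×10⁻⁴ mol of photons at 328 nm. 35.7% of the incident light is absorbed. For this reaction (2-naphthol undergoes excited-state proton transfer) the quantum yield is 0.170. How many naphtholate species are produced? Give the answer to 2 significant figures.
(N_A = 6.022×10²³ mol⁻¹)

Photons absorbed: 0.357 × 1.23×10⁻⁴ = 4.391×10⁻⁵ mol.
Product: Φ × n_abs = 0.170 × 4.391×10⁻⁵ = 7.465×10⁻⁶ mol.
As a count: 7.465×10⁻⁶ × 6.022×10²³ = 4.5×10¹⁸.

4.5×10¹⁸ species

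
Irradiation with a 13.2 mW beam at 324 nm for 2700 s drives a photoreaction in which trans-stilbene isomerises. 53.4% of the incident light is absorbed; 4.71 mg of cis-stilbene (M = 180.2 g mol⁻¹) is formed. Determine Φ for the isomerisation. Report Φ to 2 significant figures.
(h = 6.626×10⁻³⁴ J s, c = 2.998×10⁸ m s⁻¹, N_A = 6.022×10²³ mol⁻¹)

Product: 4.71 mg / 180.2 g mol⁻¹ = 2.614×10⁻⁵ mol.
Photon energy at 324 nm: hc/λ = (6.626×10⁻³⁴)(2.998×10⁸)/(324×10⁻⁹) = 6.131×10⁻¹⁹ J.
Energy delivered: (13.2 mW)(2700 s) = 35.64 J.
Photons incident: 35.64 / 6.131×10⁻¹⁹ = 5.813×10¹⁹, i.e. 5.813×10¹⁹/6.022×10²³ = 9.653×10⁻⁵ mol.
Photons absorbed: 0.534 × 9.653×10⁻⁵ = 5.155×10⁻⁵ mol.
Φ = 2.614×10⁻⁵ mol / 5.155×10⁻⁵ mol photons = 0.51.

Φ = 0.51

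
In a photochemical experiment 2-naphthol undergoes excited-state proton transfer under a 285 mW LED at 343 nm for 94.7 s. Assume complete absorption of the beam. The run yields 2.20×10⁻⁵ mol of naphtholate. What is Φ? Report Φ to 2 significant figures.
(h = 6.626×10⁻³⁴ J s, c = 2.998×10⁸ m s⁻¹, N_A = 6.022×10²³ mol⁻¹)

Photon energy at 343 nm: hc/λ = (6.626×10⁻³⁴)(2.998×10⁸)/(343×10⁻⁹) = 5.791×10⁻¹⁹ J.
Energy delivered: (285 mW)(94.7 s) = 26.99 J.
Photons incident: 26.99 / 5.791×10⁻¹⁹ = 4.661×10¹⁹, i.e. 4.661×10¹⁹/6.022×10²³ = 7.740×10⁻⁵ mol.
Φ = 2.20×10⁻⁵ mol / 7.740×10⁻⁵ mol photons = 0.28.

Φ = 0.28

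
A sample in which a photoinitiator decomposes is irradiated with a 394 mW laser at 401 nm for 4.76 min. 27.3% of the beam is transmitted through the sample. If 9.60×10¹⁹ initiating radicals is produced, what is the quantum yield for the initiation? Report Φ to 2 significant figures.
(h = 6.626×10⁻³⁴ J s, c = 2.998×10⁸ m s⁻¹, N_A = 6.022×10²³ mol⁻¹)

Product: 9.60×10¹⁹ / 6.022×10²³ = 1.594×10⁻⁴ mol.
Photon energy at 401 nm: hc/λ = (6.626×10⁻³⁴)(2.998×10⁸)/(401×10⁻⁹) = 4.954×10⁻¹⁹ J.
Energy delivered: (394 mW)(285.6 s) = 112.5 J.
Photons incident: 112.5 / 4.954×10⁻¹⁹ = 2.271×10²⁰, i.e. 2.271×10²⁰/6.022×10²³ = 3.771×10⁻⁴ mol.
Fraction absorbed: 1 − 27.3/100 = 0.7270.
Photons absorbed: 0.7270 × 3.771×10⁻⁴ = 2.742×10⁻⁴ mol.
Φ = 1.594×10⁻⁴ mol / 2.742×10⁻⁴ mol photons = 0.58.

Φ = 0.58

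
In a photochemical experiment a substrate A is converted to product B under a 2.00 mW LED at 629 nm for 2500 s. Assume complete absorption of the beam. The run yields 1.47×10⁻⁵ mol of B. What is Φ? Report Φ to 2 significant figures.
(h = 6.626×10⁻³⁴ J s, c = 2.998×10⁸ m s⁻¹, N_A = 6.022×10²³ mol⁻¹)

Photon energy at 629 nm: hc/λ = (6.626×10⁻³⁴)(2.998×10⁸)/(629×10⁻⁹) = 3.158×10⁻¹⁹ J.
Energy delivered: (2.00 mW)(2500 s) = 5.000 J.
Photons incident: 5.000 / 3.158×10⁻¹⁹ = 1.583×10¹⁹, i.e. 1.583×10¹⁹/6.022×10²³ = 2.629×10⁻⁵ mol.
Φ = 1.47×10⁻⁵ mol / 2.629×10⁻⁵ mol photons = 0.56.

Φ = 0.56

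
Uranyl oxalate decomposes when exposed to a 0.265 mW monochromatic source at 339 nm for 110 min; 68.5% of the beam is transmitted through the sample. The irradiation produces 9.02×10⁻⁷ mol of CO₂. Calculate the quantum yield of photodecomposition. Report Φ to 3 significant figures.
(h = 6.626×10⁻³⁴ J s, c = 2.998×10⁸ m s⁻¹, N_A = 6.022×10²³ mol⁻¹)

Φ = 0.578

Photon energy at 339 nm: hc/λ = (6.626×10⁻³⁴)(2.998×10⁸)/(339×10⁻⁹) = 5.860×10⁻¹⁹ J.
Energy delivered: (0.265 mW)(6600 s) = 1.749 J.
Photons incident: 1.749 / 5.860×10⁻¹⁹ = 2.985×10¹⁸, i.e. 2.985×10¹⁸/6.022×10²³ = 4.957×10⁻⁶ mol.
Fraction absorbed: 1 − 68.5/100 = 0.3150.
Photons absorbed: 0.3150 × 4.957×10⁻⁶ = 1.561×10⁻⁶ mol.
Φ = 9.02×10⁻⁷ mol / 1.561×10⁻⁶ mol photons = 0.578.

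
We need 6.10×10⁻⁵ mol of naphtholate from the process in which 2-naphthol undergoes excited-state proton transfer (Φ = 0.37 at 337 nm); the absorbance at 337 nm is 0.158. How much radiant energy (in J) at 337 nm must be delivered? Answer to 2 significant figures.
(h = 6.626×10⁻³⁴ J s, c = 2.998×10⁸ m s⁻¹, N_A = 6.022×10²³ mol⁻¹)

190 J

Photons that must be absorbed: 6.10×10⁻⁵ / 0.37 = 1.649×10⁻⁴ mol.
Fraction absorbed: 1 − 10^(−0.158) = 0.3050.
Incident photons needed: 1.649×10⁻⁴ / 0.3050 = 5.407×10⁻⁴ mol.
Photon energy: hc/λ = 5.895×10⁻¹⁹ J; per mole, 3.550×10⁵ J mol⁻¹.
Energy required: 5.407×10⁻⁴ × 3.550×10⁵ = 190 J.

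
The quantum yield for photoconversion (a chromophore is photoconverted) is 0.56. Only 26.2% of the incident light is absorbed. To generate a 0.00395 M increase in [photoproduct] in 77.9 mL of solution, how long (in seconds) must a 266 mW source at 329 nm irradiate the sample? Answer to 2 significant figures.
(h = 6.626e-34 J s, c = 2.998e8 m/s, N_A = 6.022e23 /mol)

t ≈ 2900 s

Product: (0.00395 M)(0.0779 L) = 3.077e-4 mol.
Photons that must be absorbed: 3.077e-4 / 0.56 = 5.495e-4 mol.
Incident photons needed: 5.495e-4 / 0.262 = 0.002097 mol.
Photon energy: hc/λ = 6.038e-19 J; per mole, 3.636e5 J mol⁻¹.
Energy required: 0.002097 × 3.636e5 = 762.5 J.
Time: 762.5 J / 0.266 W = 2900 s.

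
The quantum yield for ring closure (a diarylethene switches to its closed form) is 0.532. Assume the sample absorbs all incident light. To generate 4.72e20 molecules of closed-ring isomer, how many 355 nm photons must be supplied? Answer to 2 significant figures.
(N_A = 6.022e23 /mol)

Product: 4.72e20 / 6.022e23 = 7.838e-4 mol.
Photons that must be absorbed: 7.838e-4 / 0.532 = 0.001473 mol.
Photon count: 0.001473 × 6.022e23 = 8.9e20.

8.9e20 photons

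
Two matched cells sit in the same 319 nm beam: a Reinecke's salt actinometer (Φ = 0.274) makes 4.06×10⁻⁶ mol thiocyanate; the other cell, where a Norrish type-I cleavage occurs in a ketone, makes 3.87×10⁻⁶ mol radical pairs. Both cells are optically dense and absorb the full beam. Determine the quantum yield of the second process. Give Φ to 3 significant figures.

Φ = 0.261

Photons absorbed by the actinometer: 4.06×10⁻⁶ / 0.274 = 1.482×10⁻⁵ mol.
Φ(unknown) = 3.87×10⁻⁶ / 1.482×10⁻⁵ = 0.261.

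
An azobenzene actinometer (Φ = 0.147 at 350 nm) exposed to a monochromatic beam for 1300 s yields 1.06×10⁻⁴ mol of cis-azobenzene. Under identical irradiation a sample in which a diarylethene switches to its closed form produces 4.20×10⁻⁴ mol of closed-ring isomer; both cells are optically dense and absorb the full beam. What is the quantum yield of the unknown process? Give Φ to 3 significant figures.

Photons absorbed by the actinometer: 1.06×10⁻⁴ / 0.147 = 7.211×10⁻⁴ mol.
Φ(unknown) = 4.20×10⁻⁴ / 7.211×10⁻⁴ = 0.582.

Φ = 0.582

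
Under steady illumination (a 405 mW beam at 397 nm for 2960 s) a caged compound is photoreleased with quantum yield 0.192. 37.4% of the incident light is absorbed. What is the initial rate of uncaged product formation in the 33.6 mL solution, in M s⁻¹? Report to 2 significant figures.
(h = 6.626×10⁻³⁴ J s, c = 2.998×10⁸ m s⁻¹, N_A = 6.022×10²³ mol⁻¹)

2.9×10⁻⁶ M s⁻¹

Photon energy at 397 nm: hc/λ = (6.626×10⁻³⁴)(2.998×10⁸)/(397×10⁻⁹) = 5.004×10⁻¹⁹ J.
Energy delivered: (405 mW)(2960 s) = 1199 J.
Photons incident: 1199 / 5.004×10⁻¹⁹ = 2.396×10²¹, i.e. 2.396×10²¹/6.022×10²³ = 0.003979 mol.
Photons absorbed: 0.374 × 0.003979 = 0.001488 mol.
Product formed: 0.192 × 0.001488 = 2.857×10⁻⁴ mol.
Rate: 2.857×10⁻⁴ mol / (2960 s × 0.0336 L) = 2.9×10⁻⁶ M s⁻¹.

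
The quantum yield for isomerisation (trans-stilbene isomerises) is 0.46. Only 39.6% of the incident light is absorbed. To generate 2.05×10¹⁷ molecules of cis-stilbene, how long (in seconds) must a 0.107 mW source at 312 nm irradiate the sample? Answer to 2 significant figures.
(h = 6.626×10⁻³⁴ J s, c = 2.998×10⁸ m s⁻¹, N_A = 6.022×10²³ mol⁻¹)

t ≈ 6700 s

Product: 2.05×10¹⁷ / 6.022×10²³ = 3.404×10⁻⁷ mol.
Photons that must be absorbed: 3.404×10⁻⁷ / 0.46 = 7.400×10⁻⁷ mol.
Incident photons needed: 7.400×10⁻⁷ / 0.396 = 1.869×10⁻⁶ mol.
Photon energy: hc/λ = 6.367×10⁻¹⁹ J; per mole, 3.834×10⁵ J mol⁻¹.
Energy required: 1.869×10⁻⁶ × 3.834×10⁵ = 0.7166 J.
Time: 0.7166 J / 0.000107 W = 6700 s.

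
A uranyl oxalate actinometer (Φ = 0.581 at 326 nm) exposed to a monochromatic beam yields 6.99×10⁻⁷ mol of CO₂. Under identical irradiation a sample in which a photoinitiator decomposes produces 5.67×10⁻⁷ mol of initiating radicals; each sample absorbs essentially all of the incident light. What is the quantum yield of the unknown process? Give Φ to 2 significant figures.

Photons absorbed by the actinometer: 6.99×10⁻⁷ / 0.581 = 1.203×10⁻⁶ mol.
Φ(unknown) = 5.67×10⁻⁷ / 1.203×10⁻⁶ = 0.47.

Φ = 0.47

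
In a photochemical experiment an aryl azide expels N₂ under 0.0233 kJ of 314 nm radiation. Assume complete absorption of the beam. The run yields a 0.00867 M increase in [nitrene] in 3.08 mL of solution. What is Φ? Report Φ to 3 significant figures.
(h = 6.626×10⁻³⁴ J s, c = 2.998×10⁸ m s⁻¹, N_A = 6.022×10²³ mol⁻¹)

Product: (0.00867 M)(0.00308 L) = 2.670×10⁻⁵ mol.
Photon energy at 314 nm: hc/λ = (6.626×10⁻³⁴)(2.998×10⁸)/(314×10⁻⁹) = 6.326×10⁻¹⁹ J.
Incident energy: 0.0233 kJ = 23.3 J.
Photons incident: 23.3 / 6.326×10⁻¹⁹ = 3.683×10¹⁹, i.e. 3.683×10¹⁹/6.022×10²³ = 6.116×10⁻⁵ mol.
Φ = 2.670×10⁻⁵ mol / 6.116×10⁻⁵ mol photons = 0.437.

Φ = 0.437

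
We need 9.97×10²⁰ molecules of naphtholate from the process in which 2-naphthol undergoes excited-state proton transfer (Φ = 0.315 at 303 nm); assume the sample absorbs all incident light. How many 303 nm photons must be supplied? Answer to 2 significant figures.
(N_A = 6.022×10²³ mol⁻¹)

Product: 9.97×10²⁰ / 6.022×10²³ = 0.001656 mol.
Photons that must be absorbed: 0.001656 / 0.315 = 0.005257 mol.
Photon count: 0.005257 × 6.022×10²³ = 3.2×10²¹.

3.2×10²¹ photons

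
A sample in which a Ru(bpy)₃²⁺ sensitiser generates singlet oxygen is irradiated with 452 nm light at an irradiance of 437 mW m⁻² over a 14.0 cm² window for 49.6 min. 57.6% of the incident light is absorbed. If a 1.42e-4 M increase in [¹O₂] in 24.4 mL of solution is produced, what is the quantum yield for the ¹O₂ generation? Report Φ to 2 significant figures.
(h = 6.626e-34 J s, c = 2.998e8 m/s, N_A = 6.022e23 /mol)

Φ = 0.87

Product: (1.42e-4 M)(0.0244 L) = 3.465e-6 mol.
Photon energy at 452 nm: hc/λ = (6.626e-34)(2.998e8)/(452e-9) = 4.395e-19 J.
Energy delivered: (437 mW m⁻²)(14.0e-4 m²)(2976 s) = 1.821 J.
Photons incident: 1.821 / 4.395e-19 = 4.143e18, i.e. 4.143e18/6.022e23 = 6.880e-6 mol.
Photons absorbed: 0.576 × 6.880e-6 = 3.963e-6 mol.
Φ = 3.465e-6 mol / 3.963e-6 mol photons = 0.87.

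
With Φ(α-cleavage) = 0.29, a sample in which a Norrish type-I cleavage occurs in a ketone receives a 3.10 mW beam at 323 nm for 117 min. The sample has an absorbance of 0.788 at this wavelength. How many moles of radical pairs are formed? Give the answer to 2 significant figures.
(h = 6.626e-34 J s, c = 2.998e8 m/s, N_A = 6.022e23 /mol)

Photon energy at 323 nm: hc/λ = (6.626e-34)(2.998e8)/(323e-9) = 6.150e-19 J.
Energy delivered: (3.10 mW)(7020 s) = 21.76 J.
Photons incident: 21.76 / 6.150e-19 = 3.538e19, i.e. 3.538e19/6.022e23 = 5.875e-5 mol.
Fraction absorbed: 1 − 10^(−0.788) = 0.8371.
Photons absorbed: 0.8371 × 5.875e-5 = 4.918e-5 mol.
Product: Φ × n_abs = 0.29 × 4.918e-5 = 1.426e-5 mol.

1.4e-5 mol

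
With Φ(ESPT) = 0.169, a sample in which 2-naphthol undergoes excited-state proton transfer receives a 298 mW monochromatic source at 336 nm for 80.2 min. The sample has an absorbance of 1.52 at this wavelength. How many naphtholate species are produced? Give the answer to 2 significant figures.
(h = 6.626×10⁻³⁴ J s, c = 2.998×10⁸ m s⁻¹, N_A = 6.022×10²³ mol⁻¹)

4.0×10²⁰ species

Photon energy at 336 nm: hc/λ = (6.626×10⁻³⁴)(2.998×10⁸)/(336×10⁻⁹) = 5.912×10⁻¹⁹ J.
Energy delivered: (298 mW)(4812 s) = 1434 J.
Photons incident: 1434 / 5.912×10⁻¹⁹ = 2.426×10²¹, i.e. 2.426×10²¹/6.022×10²³ = 0.004029 mol.
Fraction absorbed: 1 − 10^(−1.52) = 0.9698.
Photons absorbed: 0.9698 × 0.004029 = 0.003907 mol.
Product: Φ × n_abs = 0.169 × 0.003907 = 6.603×10⁻⁴ mol.
As a count: 6.603×10⁻⁴ × 6.022×10²³ = 4.0×10²⁰.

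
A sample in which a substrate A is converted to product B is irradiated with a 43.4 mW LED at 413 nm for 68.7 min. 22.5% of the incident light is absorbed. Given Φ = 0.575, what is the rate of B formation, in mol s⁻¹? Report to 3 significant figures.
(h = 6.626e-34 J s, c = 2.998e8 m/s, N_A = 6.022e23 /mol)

1.94e-8 mol s⁻¹

Photon energy at 413 nm: hc/λ = (6.626e-34)(2.998e8)/(413e-9) = 4.810e-19 J.
Energy delivered: (43.4 mW)(4122 s) = 178.9 J.
Photons incident: 178.9 / 4.810e-19 = 3.719e20, i.e. 3.719e20/6.022e23 = 6.176e-4 mol.
Photons absorbed: 0.225 × 6.176e-4 = 1.390e-4 mol.
Product formed: 0.575 × 1.390e-4 = 7.992e-5 mol.
Rate: 7.992e-5 / 4122 s = 1.94e-8 mol s⁻¹.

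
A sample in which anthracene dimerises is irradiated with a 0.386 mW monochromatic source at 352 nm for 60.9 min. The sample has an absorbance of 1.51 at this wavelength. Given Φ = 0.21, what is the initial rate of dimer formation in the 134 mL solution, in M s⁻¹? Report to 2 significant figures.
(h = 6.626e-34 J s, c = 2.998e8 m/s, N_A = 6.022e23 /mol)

Photon energy at 352 nm: hc/λ = (6.626e-34)(2.998e8)/(352e-9) = 5.643e-19 J.
Energy delivered: (0.386 mW)(3654 s) = 1.410 J.
Photons incident: 1.410 / 5.643e-19 = 2.499e18, i.e. 2.499e18/6.022e23 = 4.150e-6 mol.
Fraction absorbed: 1 − 10^(−1.51) = 0.9691.
Photons absorbed: 0.9691 × 4.150e-6 = 4.022e-6 mol.
Product formed: 0.21 × 4.022e-6 = 8.446e-7 mol.
Rate: 8.446e-7 mol / (3654 s × 0.134 L) = 1.7e-9 M s⁻¹.

1.7e-9 M s⁻¹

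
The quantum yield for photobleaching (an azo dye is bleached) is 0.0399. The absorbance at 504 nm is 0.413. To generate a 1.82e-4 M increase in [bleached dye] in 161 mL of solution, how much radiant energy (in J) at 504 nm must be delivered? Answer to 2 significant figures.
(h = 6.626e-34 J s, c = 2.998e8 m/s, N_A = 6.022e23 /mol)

280 J

Product: (1.82e-4 M)(0.161 L) = 2.930e-5 mol.
Photons that must be absorbed: 2.930e-5 / 0.0399 = 7.343e-4 mol.
Fraction absorbed: 1 − 10^(−0.413) = 0.6136.
Incident photons needed: 7.343e-4 / 0.6136 = 0.001197 mol.
Photon energy: hc/λ = 3.941e-19 J; per mole, 2.373e5 J mol⁻¹.
Energy required: 0.001197 × 2.373e5 = 280 J.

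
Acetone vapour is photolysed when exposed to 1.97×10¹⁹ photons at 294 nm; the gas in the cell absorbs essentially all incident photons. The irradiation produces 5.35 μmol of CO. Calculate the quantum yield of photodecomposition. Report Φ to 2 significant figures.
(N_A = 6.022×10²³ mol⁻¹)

Product: 5.35 μmol = 5.35×10⁻⁶ mol.
Moles of photons: 1.97×10¹⁹ / 6.022×10²³ = 3.271×10⁻⁵ mol.
Φ = 5.35×10⁻⁶ mol / 3.271×10⁻⁵ mol photons = 0.16.

Φ = 0.16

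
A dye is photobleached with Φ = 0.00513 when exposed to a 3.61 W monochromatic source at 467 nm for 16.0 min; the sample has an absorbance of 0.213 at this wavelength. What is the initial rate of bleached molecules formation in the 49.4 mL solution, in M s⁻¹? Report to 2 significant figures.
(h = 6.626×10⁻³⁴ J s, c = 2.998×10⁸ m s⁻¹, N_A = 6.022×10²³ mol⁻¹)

Photon energy at 467 nm: hc/λ = (6.626×10⁻³⁴)(2.998×10⁸)/(467×10⁻⁹) = 4.254×10⁻¹⁹ J.
Energy delivered: (3.61 W)(960 s) = 3466 J.
Photons incident: 3466 / 4.254×10⁻¹⁹ = 8.148×10²¹, i.e. 8.148×10²¹/6.022×10²³ = 0.01353 mol.
Fraction absorbed: 1 − 10^(−0.213) = 0.3876.
Photons absorbed: 0.3876 × 0.01353 = 0.005244 mol.
Product formed: 0.00513 × 0.005244 = 2.690×10⁻⁵ mol.
Rate: 2.690×10⁻⁵ mol / (960 s × 0.0494 L) = 5.7×10⁻⁷ M s⁻¹.

5.7×10⁻⁷ M s⁻¹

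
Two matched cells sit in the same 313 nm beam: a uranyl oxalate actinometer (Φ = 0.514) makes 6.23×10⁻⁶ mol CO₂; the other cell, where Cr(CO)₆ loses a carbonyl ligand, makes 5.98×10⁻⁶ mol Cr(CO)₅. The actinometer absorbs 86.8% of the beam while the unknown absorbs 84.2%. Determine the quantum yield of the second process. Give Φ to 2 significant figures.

Φ = 0.51

Photons absorbed by the actinometer: 6.23×10⁻⁶ / 0.514 = 1.212×10⁻⁵ mol.
Incident flux: 1.212×10⁻⁵ / 0.868 = 1.396×10⁻⁵ einstein.
Absorbed by unknown: 0.842 × 1.396×10⁻⁵ = 1.175×10⁻⁵ mol.
Φ(unknown) = 5.98×10⁻⁶ / 1.175×10⁻⁵ = 0.51.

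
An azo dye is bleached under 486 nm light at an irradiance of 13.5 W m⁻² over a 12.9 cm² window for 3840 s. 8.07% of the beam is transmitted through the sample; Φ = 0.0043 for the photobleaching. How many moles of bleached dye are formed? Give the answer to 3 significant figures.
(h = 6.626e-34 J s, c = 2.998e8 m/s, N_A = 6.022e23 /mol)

Photon energy at 486 nm: hc/λ = (6.626e-34)(2.998e8)/(486e-9) = 4.087e-19 J.
Energy delivered: (13.5 W m⁻²)(12.9e-4 m²)(3840 s) = 66.87 J.
Photons incident: 66.87 / 4.087e-19 = 1.636e20, i.e. 1.636e20/6.022e23 = 2.717e-4 mol.
Fraction absorbed: 1 − 8.07/100 = 0.9193.
Photons absorbed: 0.9193 × 2.717e-4 = 2.498e-4 mol.
Product: Φ × n_abs = 0.0043 × 2.498e-4 = 1.074e-6 mol.

1.07e-6 mol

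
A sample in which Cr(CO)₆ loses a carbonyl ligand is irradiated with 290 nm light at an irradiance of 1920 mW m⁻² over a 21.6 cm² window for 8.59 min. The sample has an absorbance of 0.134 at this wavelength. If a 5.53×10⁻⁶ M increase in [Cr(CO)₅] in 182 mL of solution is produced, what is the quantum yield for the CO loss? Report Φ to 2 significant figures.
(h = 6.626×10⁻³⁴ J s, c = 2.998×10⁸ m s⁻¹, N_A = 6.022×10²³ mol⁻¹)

Φ = 0.73

Product: (5.53×10⁻⁶ M)(0.182 L) = 1.006×10⁻⁶ mol.
Photon energy at 290 nm: hc/λ = (6.626×10⁻³⁴)(2.998×10⁸)/(290×10⁻⁹) = 6.850×10⁻¹⁹ J.
Energy delivered: (1920 mW m⁻²)(21.6×10⁻⁴ m²)(515.4 s) = 2.137 J.
Photons incident: 2.137 / 6.850×10⁻¹⁹ = 3.120×10¹⁸, i.e. 3.120×10¹⁸/6.022×10²³ = 5.181×10⁻⁶ mol.
Fraction absorbed: 1 − 10^(−0.134) = 0.2655.
Photons absorbed: 0.2655 × 5.181×10⁻⁶ = 1.376×10⁻⁶ mol.
Φ = 1.006×10⁻⁶ mol / 1.376×10⁻⁶ mol photons = 0.73.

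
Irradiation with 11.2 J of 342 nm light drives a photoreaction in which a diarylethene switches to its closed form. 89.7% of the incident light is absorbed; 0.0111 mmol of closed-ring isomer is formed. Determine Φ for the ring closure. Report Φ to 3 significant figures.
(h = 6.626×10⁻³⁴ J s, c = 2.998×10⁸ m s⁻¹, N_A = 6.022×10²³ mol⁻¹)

Product: 0.0111 mmol = 1.11×10⁻⁵ mol.
Photon energy at 342 nm: hc/λ = (6.626×10⁻³⁴)(2.998×10⁸)/(342×10⁻⁹) = 5.808×10⁻¹⁹ J.
Photons incident: 11.2 / 5.808×10⁻¹⁹ = 1.928×10¹⁹, i.e. 1.928×10¹⁹/6.022×10²³ = 3.202×10⁻⁵ mol.
Photons absorbed: 0.897 × 3.202×10⁻⁵ = 2.872×10⁻⁵ mol.
Φ = 1.11×10⁻⁵ mol / 2.872×10⁻⁵ mol photons = 0.386.

Φ = 0.386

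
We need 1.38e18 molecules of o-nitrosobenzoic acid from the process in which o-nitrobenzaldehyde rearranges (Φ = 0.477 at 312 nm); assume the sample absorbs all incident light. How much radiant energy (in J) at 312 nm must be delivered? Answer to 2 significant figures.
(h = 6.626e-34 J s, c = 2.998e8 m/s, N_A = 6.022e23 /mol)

Product: 1.38e18 / 6.022e23 = 2.292e-6 mol.
Photons that must be absorbed: 2.292e-6 / 0.477 = 4.805e-6 mol.
Photon energy: hc/λ = 6.367e-19 J; per mole, 3.834e5 J mol⁻¹.
Energy required: 4.805e-6 × 3.834e5 = 1.8 J.

1.8 J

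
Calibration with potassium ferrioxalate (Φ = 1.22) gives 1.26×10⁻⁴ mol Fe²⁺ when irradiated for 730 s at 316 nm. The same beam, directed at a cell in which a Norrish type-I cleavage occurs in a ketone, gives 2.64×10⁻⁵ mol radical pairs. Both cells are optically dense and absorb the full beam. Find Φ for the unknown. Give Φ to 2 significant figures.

Φ = 0.26

Photons absorbed by the actinometer: 1.26×10⁻⁴ / 1.22 = 1.033×10⁻⁴ mol.
Φ(unknown) = 2.64×10⁻⁵ / 1.033×10⁻⁴ = 0.26.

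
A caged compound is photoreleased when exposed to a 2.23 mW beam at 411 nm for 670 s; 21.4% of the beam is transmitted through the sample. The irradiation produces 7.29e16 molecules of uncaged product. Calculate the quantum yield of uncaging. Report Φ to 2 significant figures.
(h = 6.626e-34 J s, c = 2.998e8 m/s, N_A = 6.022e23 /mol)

Product: 7.29e16 / 6.022e23 = 1.211e-7 mol.
Photon energy at 411 nm: hc/λ = (6.626e-34)(2.998e8)/(411e-9) = 4.833e-19 J.
Energy delivered: (2.23 mW)(670 s) = 1.494 J.
Photons incident: 1.494 / 4.833e-19 = 3.091e18, i.e. 3.091e18/6.022e23 = 5.133e-6 mol.
Fraction absorbed: 1 − 21.4/100 = 0.7860.
Photons absorbed: 0.7860 × 5.133e-6 = 4.035e-6 mol.
Φ = 1.211e-7 mol / 4.035e-6 mol photons = 0.030.

Φ = 0.030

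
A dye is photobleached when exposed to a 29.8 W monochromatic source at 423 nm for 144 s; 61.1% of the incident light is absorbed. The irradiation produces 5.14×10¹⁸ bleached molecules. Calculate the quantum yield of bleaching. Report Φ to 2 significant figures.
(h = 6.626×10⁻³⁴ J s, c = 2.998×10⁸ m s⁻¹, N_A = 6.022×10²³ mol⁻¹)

Φ = 9.2×10⁻⁴

Product: 5.14×10¹⁸ / 6.022×10²³ = 8.535×10⁻⁶ mol.
Photon energy at 423 nm: hc/λ = (6.626×10⁻³⁴)(2.998×10⁸)/(423×10⁻⁹) = 4.696×10⁻¹⁹ J.
Energy delivered: (29.8 W)(144 s) = 4291 J.
Photons incident: 4291 / 4.696×10⁻¹⁹ = 9.138×10²¹, i.e. 9.138×10²¹/6.022×10²³ = 0.01517 mol.
Photons absorbed: 0.611 × 0.01517 = 0.009269 mol.
Φ = 8.535×10⁻⁶ mol / 0.009269 mol photons = 9.2×10⁻⁴.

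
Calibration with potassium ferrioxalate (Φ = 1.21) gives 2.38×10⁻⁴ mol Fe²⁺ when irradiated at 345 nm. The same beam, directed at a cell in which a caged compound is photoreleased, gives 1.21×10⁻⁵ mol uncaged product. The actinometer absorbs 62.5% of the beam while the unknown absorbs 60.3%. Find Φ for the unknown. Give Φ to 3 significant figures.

Photons absorbed by the actinometer: 2.38×10⁻⁴ / 1.21 = 1.967×10⁻⁴ mol.
Incident flux: 1.967×10⁻⁴ / 0.625 = 3.147×10⁻⁴ einstein.
Absorbed by unknown: 0.603 × 3.147×10⁻⁴ = 1.898×10⁻⁴ mol.
Φ(unknown) = 1.21×10⁻⁵ / 1.898×10⁻⁴ = 0.0638.

Φ = 0.0638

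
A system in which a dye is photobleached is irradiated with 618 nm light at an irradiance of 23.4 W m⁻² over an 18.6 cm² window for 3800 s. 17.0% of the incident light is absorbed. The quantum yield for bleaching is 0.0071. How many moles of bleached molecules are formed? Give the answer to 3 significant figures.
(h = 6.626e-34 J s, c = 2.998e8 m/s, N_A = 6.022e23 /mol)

1.03e-6 mol

Photon energy at 618 nm: hc/λ = (6.626e-34)(2.998e8)/(618e-9) = 3.214e-19 J.
Energy delivered: (23.4 W m⁻²)(18.6e-4 m²)(3800 s) = 165.4 J.
Photons incident: 165.4 / 3.214e-19 = 5.146e20, i.e. 5.146e20/6.022e23 = 8.545e-4 mol.
Photons absorbed: 0.170 × 8.545e-4 = 1.453e-4 mol.
Product: Φ × n_abs = 0.0071 × 1.453e-4 = 1.032e-6 mol.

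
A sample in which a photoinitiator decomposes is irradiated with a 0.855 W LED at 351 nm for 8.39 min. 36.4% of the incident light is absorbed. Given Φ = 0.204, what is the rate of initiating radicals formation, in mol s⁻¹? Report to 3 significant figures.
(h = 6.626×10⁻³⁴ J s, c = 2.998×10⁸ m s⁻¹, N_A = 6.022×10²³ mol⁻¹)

1.86×10⁻⁷ mol s⁻¹

Photon energy at 351 nm: hc/λ = (6.626×10⁻³⁴)(2.998×10⁸)/(351×10⁻⁹) = 5.659×10⁻¹⁹ J.
Energy delivered: (0.855 W)(503.4 s) = 430.4 J.
Photons incident: 430.4 / 5.659×10⁻¹⁹ = 7.606×10²⁰, i.e. 7.606×10²⁰/6.022×10²³ = 0.001263 mol.
Photons absorbed: 0.364 × 0.001263 = 4.597×10⁻⁴ mol.
Product formed: 0.204 × 4.597×10⁻⁴ = 9.378×10⁻⁵ mol.
Rate: 9.378×10⁻⁵ / 503.4 s = 1.86×10⁻⁷ mol s⁻¹.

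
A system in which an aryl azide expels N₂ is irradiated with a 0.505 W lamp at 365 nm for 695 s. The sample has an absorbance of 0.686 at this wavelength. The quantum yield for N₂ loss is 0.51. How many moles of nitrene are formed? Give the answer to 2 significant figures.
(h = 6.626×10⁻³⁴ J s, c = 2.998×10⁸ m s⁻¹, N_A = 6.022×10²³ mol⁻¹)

Photon energy at 365 nm: hc/λ = (6.626×10⁻³⁴)(2.998×10⁸)/(365×10⁻⁹) = 5.442×10⁻¹⁹ J.
Energy delivered: (0.505 W)(695 s) = 351.0 J.
Photons incident: 351.0 / 5.442×10⁻¹⁹ = 6.450×10²⁰, i.e. 6.450×10²⁰/6.022×10²³ = 0.001071 mol.
Fraction absorbed: 1 − 10^(−0.686) = 0.7939.
Photons absorbed: 0.7939 × 0.001071 = 8.503×10⁻⁴ mol.
Product: Φ × n_abs = 0.51 × 8.503×10⁻⁴ = 4.337×10⁻⁴ mol.

4.3×10⁻⁴ mol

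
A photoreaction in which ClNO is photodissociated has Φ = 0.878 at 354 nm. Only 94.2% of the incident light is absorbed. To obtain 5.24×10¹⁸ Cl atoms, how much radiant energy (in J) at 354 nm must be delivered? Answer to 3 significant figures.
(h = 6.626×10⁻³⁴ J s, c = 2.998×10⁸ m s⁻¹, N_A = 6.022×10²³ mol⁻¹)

3.56 J

Product: 5.24×10¹⁸ / 6.022×10²³ = 8.701×10⁻⁶ mol.
Photons that must be absorbed: 8.701×10⁻⁶ / 0.878 = 9.910×10⁻⁶ mol.
Incident photons needed: 9.910×10⁻⁶ / 0.942 = 1.052×10⁻⁵ mol.
Photon energy: hc/λ = 5.612×10⁻¹⁹ J; per mole, 3.380×10⁵ J mol⁻¹.
Energy required: 1.052×10⁻⁵ × 3.380×10⁵ = 3.56 J.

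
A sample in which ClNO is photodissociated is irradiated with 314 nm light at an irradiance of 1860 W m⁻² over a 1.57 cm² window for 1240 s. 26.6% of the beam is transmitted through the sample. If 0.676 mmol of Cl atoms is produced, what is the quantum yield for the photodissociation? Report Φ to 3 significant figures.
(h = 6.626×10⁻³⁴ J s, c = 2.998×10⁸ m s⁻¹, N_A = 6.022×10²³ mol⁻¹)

Product: 0.676 mmol = 6.76×10⁻⁴ mol.
Photon energy at 314 nm: hc/λ = (6.626×10⁻³⁴)(2.998×10⁸)/(314×10⁻⁹) = 6.326×10⁻¹⁹ J.
Energy delivered: (1860 W m⁻²)(1.57×10⁻⁴ m²)(1240 s) = 362.1 J.
Photons incident: 362.1 / 6.326×10⁻¹⁹ = 5.724×10²⁰, i.e. 5.724×10²⁰/6.022×10²³ = 9.505×10⁻⁴ mol.
Fraction absorbed: 1 − 26.6/100 = 0.7340.
Photons absorbed: 0.7340 × 9.505×10⁻⁴ = 6.977×10⁻⁴ mol.
Φ = 6.76×10⁻⁴ mol / 6.977×10⁻⁴ mol photons = 0.969.

Φ = 0.969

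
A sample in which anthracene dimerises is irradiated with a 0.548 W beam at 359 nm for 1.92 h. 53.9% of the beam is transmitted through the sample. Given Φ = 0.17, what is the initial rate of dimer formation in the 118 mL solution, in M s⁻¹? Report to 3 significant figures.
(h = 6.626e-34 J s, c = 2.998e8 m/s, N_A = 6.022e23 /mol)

Photon energy at 359 nm: hc/λ = (6.626e-34)(2.998e8)/(359e-9) = 5.533e-19 J.
Energy delivered: (0.548 W)(6912 s) = 3788 J.
Photons incident: 3788 / 5.533e-19 = 6.846e21, i.e. 6.846e21/6.022e23 = 0.01137 mol.
Fraction absorbed: 1 − 53.9/100 = 0.4610.
Photons absorbed: 0.4610 × 0.01137 = 0.005242 mol.
Product formed: 0.17 × 0.005242 = 8.911e-4 mol.
Rate: 8.911e-4 mol / (6912 s × 0.118 L) = 1.09e-6 M s⁻¹.

1.09e-6 M s⁻¹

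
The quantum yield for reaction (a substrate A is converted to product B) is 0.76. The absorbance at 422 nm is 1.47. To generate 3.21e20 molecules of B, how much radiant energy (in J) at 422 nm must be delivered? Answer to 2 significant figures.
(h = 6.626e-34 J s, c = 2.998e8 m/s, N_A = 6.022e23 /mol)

Product: 3.21e20 / 6.022e23 = 5.330e-4 mol.
Photons that must be absorbed: 5.330e-4 / 0.76 = 7.013e-4 mol.
Fraction absorbed: 1 − 10^(−1.47) = 0.9661.
Incident photons needed: 7.013e-4 / 0.9661 = 7.259e-4 mol.
Photon energy: hc/λ = 4.707e-19 J; per mole, 2.835e5 J mol⁻¹.
Energy required: 7.259e-4 × 2.835e5 = 210 J.

210 J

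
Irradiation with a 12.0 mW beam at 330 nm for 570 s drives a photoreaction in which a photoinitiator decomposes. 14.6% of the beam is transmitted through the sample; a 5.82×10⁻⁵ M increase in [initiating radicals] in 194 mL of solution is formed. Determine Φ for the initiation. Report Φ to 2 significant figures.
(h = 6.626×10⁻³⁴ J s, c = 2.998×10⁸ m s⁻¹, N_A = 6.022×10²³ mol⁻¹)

Φ = 0.70

Product: (5.82×10⁻⁵ M)(0.194 L) = 1.129×10⁻⁵ mol.
Photon energy at 330 nm: hc/λ = (6.626×10⁻³⁴)(2.998×10⁸)/(330×10⁻⁹) = 6.020×10⁻¹⁹ J.
Energy delivered: (12.0 mW)(570 s) = 6.840 J.
Photons incident: 6.840 / 6.020×10⁻¹⁹ = 1.136×10¹⁹, i.e. 1.136×10¹⁹/6.022×10²³ = 1.886×10⁻⁵ mol.
Fraction absorbed: 1 − 14.6/100 = 0.8540.
Photons absorbed: 0.8540 × 1.886×10⁻⁵ = 1.611×10⁻⁵ mol.
Φ = 1.129×10⁻⁵ mol / 1.611×10⁻⁵ mol photons = 0.70.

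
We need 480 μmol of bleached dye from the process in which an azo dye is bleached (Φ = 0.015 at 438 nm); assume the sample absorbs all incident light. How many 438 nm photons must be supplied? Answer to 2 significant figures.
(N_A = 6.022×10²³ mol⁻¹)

Product: 480 μmol = 4.80×10⁻⁴ mol.
Photons that must be absorbed: 4.80×10⁻⁴ / 0.015 = 0.03200 mol.
Photon count: 0.03200 × 6.022×10²³ = 1.9×10²².

1.9×10²² photons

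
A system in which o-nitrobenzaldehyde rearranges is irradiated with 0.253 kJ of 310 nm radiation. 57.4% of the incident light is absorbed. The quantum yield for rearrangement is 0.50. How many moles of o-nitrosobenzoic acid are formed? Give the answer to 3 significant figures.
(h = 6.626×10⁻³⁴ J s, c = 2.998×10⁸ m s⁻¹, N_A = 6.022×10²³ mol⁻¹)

1.88×10⁻⁴ mol

Photon energy at 310 nm: hc/λ = (6.626×10⁻³⁴)(2.998×10⁸)/(310×10⁻⁹) = 6.408×10⁻¹⁹ J.
Incident energy: 0.253 kJ = 253 J.
Photons incident: 253 / 6.408×10⁻¹⁹ = 3.948×10²⁰, i.e. 3.948×10²⁰/6.022×10²³ = 6.556×10⁻⁴ mol.
Photons absorbed: 0.574 × 6.556×10⁻⁴ = 3.763×10⁻⁴ mol.
Product: Φ × n_abs = 0.50 × 3.763×10⁻⁴ = 1.882×10⁻⁴ mol.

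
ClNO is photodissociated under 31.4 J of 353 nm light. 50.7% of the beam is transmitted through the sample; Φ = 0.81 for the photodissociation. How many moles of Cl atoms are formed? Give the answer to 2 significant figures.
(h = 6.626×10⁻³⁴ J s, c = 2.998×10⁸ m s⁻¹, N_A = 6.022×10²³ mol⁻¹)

3.7×10⁻⁵ mol

Photon energy at 353 nm: hc/λ = (6.626×10⁻³⁴)(2.998×10⁸)/(353×10⁻⁹) = 5.627×10⁻¹⁹ J.
Photons incident: 31.4 / 5.627×10⁻¹⁹ = 5.580×10¹⁹, i.e. 5.580×10¹⁹/6.022×10²³ = 9.266×10⁻⁵ mol.
Fraction absorbed: 1 − 50.7/100 = 0.4930.
Photons absorbed: 0.4930 × 9.266×10⁻⁵ = 4.568×10⁻⁵ mol.
Product: Φ × n_abs = 0.81 × 4.568×10⁻⁵ = 3.700×10⁻⁵ mol.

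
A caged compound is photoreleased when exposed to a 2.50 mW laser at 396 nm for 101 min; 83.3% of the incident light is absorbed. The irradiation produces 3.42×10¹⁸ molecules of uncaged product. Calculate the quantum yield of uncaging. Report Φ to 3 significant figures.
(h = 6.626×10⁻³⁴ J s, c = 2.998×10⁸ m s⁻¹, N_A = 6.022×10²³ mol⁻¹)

Φ = 0.136

Product: 3.42×10¹⁸ / 6.022×10²³ = 5.679×10⁻⁶ mol.
Photon energy at 396 nm: hc/λ = (6.626×10⁻³⁴)(2.998×10⁸)/(396×10⁻⁹) = 5.016×10⁻¹⁹ J.
Energy delivered: (2.50 mW)(6060 s) = 15.15 J.
Photons incident: 15.15 / 5.016×10⁻¹⁹ = 3.020×10¹⁹, i.e. 3.020×10¹⁹/6.022×10²³ = 5.015×10⁻⁵ mol.
Photons absorbed: 0.833 × 5.015×10⁻⁵ = 4.177×10⁻⁵ mol.
Φ = 5.679×10⁻⁶ mol / 4.177×10⁻⁵ mol photons = 0.136.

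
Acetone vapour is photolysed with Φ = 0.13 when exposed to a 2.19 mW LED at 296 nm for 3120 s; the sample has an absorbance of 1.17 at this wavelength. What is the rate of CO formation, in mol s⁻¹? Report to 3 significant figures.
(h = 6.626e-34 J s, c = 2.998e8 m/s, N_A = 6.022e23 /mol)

Photon energy at 296 nm: hc/λ = (6.626e-34)(2.998e8)/(296e-9) = 6.711e-19 J.
Energy delivered: (2.19 mW)(3120 s) = 6.833 J.
Photons incident: 6.833 / 6.711e-19 = 1.018e19, i.e. 1.018e19/6.022e23 = 1.690e-5 mol.
Fraction absorbed: 1 − 10^(−1.17) = 0.9324.
Photons absorbed: 0.9324 × 1.690e-5 = 1.576e-5 mol.
Product formed: 0.13 × 1.576e-5 = 2.049e-6 mol.
Rate: 2.049e-6 / 3120 s = 6.57e-10 mol s⁻¹.

6.57e-10 mol s⁻¹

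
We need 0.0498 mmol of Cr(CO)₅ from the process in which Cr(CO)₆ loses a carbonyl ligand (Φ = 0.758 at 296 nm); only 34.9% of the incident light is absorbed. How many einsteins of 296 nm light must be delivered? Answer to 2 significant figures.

1.9e-4 einstein

Product: 0.0498 mmol = 4.98e-5 mol.
Photons that must be absorbed: 4.98e-5 / 0.758 = 6.570e-5 mol.
Incident photons needed: 6.570e-5 / 0.349 = 1.883e-4 mol.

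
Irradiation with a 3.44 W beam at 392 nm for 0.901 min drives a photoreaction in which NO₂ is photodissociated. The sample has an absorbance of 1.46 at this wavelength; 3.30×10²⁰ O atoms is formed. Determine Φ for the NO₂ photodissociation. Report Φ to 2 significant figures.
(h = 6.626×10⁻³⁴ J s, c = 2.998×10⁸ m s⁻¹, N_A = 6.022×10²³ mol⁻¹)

Product: 3.30×10²⁰ / 6.022×10²³ = 5.480×10⁻⁴ mol.
Photon energy at 392 nm: hc/λ = (6.626×10⁻³⁴)(2.998×10⁸)/(392×10⁻⁹) = 5.068×10⁻¹⁹ J.
Energy delivered: (3.44 W)(54.06 s) = 186.0 J.
Photons incident: 186.0 / 5.068×10⁻¹⁹ = 3.670×10²⁰, i.e. 3.670×10²⁰/6.022×10²³ = 6.094×10⁻⁴ mol.
Fraction absorbed: 1 − 10^(−1.46) = 0.9653.
Photons absorbed: 0.9653 × 6.094×10⁻⁴ = 5.883×10⁻⁴ mol.
Φ = 5.480×10⁻⁴ mol / 5.883×10⁻⁴ mol photons = 0.93.

Φ = 0.93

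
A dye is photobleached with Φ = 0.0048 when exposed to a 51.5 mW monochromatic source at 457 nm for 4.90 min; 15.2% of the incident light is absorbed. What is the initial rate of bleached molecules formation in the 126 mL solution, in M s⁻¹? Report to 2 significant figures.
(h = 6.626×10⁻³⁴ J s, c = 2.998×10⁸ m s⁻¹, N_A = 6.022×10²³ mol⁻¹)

1.1×10⁻⁹ M s⁻¹

Photon energy at 457 nm: hc/λ = (6.626×10⁻³⁴)(2.998×10⁸)/(457×10⁻⁹) = 4.347×10⁻¹⁹ J.
Energy delivered: (51.5 mW)(294 s) = 15.14 J.
Photons incident: 15.14 / 4.347×10⁻¹⁹ = 3.483×10¹⁹, i.e. 3.483×10¹⁹/6.022×10²³ = 5.784×10⁻⁵ mol.
Photons absorbed: 0.152 × 5.784×10⁻⁵ = 8.792×10⁻⁶ mol.
Product formed: 0.0048 × 8.792×10⁻⁶ = 4.220×10⁻⁸ mol.
Rate: 4.220×10⁻⁸ mol / (294 s × 0.126 L) = 1.1×10⁻⁹ M s⁻¹.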